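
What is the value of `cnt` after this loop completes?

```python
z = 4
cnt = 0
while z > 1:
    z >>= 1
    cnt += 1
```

Count right shifts until 1
`cnt` takes the values: 0 → 1 → 2

Answer: 2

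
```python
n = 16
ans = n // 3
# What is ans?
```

Trace:
`n = 16` → n = 16
`ans = n // 3` → ans = 5
So ans = 5

Answer: 5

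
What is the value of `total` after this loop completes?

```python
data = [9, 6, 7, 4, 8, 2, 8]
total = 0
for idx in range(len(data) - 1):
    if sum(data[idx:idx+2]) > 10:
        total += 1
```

Count windows with sum > 10
`total` takes the values: 0 → 1 → 2 → 3 → 4

Answer: 4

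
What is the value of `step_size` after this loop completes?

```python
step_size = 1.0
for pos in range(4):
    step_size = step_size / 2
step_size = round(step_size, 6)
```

Halving LR 4 times: 1 / 2^4
`step_size` takes the values: 1.0 → 0.5 → 0.25 → 0.125 → 0.0625

Answer: 0.0625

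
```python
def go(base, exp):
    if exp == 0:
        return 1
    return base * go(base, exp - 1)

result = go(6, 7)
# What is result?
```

go(6, 7) = 6 * 6 * 6 * 6 * 6 * 6 * 6 = 279936

Answer: 279936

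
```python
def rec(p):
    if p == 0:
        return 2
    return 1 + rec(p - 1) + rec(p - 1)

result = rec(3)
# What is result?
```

rec(p) = 1 + 2·rec(p-1), rec(0)=2. Closed form: (2+1)·2^3 - 1 = 23.

Answer: 23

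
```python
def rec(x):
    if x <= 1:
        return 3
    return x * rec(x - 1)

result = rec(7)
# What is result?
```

rec(7) = 7 * 6 * 5 * 4 * 3 * 2 * 3 = 15120

Answer: 15120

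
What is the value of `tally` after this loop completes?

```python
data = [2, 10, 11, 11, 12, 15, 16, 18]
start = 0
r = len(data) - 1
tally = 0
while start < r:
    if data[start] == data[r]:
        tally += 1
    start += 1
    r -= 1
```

Count matching pairs from ends
`tally` takes the values: 0

Answer: 0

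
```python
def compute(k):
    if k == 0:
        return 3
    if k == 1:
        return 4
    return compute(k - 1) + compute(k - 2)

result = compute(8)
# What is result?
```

Build up from base cases: compute(0)=3, compute(1)=4, compute(2)=7, compute(3)=11, compute(4)=18, compute(5)=29, compute(6)=47, ..., compute(8)=123

Answer: 123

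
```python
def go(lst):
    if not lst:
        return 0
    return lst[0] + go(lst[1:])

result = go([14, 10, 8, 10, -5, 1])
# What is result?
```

14 + 10 + 8 + 10 + (-5) + 1 + 0 = 38

Answer: 38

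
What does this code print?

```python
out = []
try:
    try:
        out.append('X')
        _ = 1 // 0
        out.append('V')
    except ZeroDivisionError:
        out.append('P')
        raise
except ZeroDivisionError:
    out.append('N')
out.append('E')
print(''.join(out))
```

Execution trace: 'X' (inner try body) → 'P' (inner except ZeroDivisionError) → 'N' (outer except ZeroDivisionError) → 'E' (after the try/except). Output: XPNE

Answer: XPNE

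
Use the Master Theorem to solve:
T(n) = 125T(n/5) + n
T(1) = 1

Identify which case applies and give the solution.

a=125, b=5, f(n)=n. log_5(125) = 3. Since c=1 < 3, Case 1 applies: T(n) = Θ(n^log_b(a)) = O(n^3).

Answer: O(n^3) - Case 1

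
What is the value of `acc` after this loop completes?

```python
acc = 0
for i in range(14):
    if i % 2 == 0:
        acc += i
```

Sum of even numbers 0 to 13
`acc` takes the values: 0 → 2 → 6 → 12 → 20 → 30 → 42

Answer: 42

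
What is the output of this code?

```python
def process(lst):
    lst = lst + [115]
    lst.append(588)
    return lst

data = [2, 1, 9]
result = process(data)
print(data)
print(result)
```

Key concept: rebinding parameter vs mutation.
Step by step:
`data = [2, 1, 9]` → data = [2, 1, 9]
`result = process(data)` → result = [2, 1, 9, 115, 588]
`print(data)` → prints [2, 1, 9]
`print(result)` → prints [2, 1, 9, 115, 588]

Answer:
[2, 1, 9]
[2, 1, 9, 115, 588]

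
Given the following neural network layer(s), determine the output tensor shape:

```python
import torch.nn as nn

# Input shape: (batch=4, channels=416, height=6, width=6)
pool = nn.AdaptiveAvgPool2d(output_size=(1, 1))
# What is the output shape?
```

Input: (4, 416, 6, 6) -> Output: (4, 416, 1, 1)

Answer: (4, 416, 1, 1)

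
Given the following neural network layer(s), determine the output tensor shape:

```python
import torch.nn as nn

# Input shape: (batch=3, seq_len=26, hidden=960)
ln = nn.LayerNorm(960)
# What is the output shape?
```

Input: (3, 26, 960) -> Output: (3, 26, 960)

Answer: (3, 26, 960)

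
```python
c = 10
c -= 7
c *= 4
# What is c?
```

Trace:
`c = 10` → c = 10
`c -= 7` → c = 3
`c *= 4` → c = 12
So c = 12

Answer: 12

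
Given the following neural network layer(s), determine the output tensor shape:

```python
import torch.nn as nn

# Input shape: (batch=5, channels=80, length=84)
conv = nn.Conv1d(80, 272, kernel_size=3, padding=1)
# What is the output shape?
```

Input: (5, 80, 84) -> Output: (5, 272, 84)

Answer: (5, 272, 84)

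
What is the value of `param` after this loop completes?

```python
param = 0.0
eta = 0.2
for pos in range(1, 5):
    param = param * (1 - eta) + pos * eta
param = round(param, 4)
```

Moving average with lr=0.2
`param` takes the values: 0.0 → 0.2 → 0.56 → 1.048 → 1.6384

Answer: 1.6384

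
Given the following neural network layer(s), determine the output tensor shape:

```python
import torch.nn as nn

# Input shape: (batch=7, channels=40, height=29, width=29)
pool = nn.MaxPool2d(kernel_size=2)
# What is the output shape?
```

Input: (7, 40, 29, 29) -> Output: (7, 40, 14, 14)

Answer: (7, 40, 14, 14)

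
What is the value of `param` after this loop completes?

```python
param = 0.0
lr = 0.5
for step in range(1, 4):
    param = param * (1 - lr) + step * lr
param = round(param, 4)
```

Moving average with lr=0.5
`param` takes the values: 0.0 → 0.5 → 1.25 → 2.125

Answer: 2.125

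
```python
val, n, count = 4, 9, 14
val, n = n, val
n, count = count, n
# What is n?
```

Trace:
`val, n, count = 4, 9, 14` → val = 4; n = 9; count = 14
`val, n = n, val` → val = 9; n = 4
`n, count = count, n` → n = 14; count = 4
So n = 14

Answer: 14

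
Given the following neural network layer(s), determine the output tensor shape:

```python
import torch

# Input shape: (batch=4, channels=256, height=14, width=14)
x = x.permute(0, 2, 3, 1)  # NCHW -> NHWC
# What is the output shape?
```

Input: (4, 256, 14, 14) -> Output: (4, 14, 14, 256)

Answer: (4, 14, 14, 256)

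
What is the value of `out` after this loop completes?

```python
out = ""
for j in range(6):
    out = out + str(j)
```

Concatenate digits 0 to 5
`out` takes the values: "" → "0" → "01" → "012" → "0123" → "01234" → "012345"

Answer: "012345"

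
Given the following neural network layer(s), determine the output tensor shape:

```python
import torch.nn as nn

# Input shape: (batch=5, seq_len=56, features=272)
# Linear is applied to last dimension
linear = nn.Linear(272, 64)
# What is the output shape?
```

Input: (5, 56, 272) -> Output: (5, 56, 64)

Answer: (5, 56, 64)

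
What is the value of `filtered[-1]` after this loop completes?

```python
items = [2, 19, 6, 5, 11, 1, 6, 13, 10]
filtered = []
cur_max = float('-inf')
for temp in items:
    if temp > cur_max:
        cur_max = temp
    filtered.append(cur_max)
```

Running max ends at 19
`filtered` takes the values: [] → [2] → [2, 19] → [2, 19, 19] → [2, 19, 19, 19] → [2, 19, 19, 19, 19] → [2, 19, 19, 19, 19, 19] → [2, 19, 19, 19, 19, 19, 19] → [2, 19, 19, 19, 19, 19, 19, 19] → [2, 19, 19, 19, 19, 19, 19, 19, 19]
So `filtered[-1]` = 19

Answer: 19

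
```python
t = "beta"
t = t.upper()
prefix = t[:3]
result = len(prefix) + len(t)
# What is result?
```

Trace:
`t = "beta"` → t = 'beta'
`t = t.upper()` → t = 'BETA'
`prefix = t[:3]` → prefix = 'BET'
`result = len(prefix) + len(t)` → result = 7
So result = 7

Answer: 7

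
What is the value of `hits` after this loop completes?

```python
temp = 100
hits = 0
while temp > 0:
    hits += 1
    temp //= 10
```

Count digits by repeated division by 10
`hits` takes the values: 0 → 1 → 2 → 3

Answer: 3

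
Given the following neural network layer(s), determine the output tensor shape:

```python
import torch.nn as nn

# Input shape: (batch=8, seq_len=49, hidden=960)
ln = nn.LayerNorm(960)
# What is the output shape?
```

Input: (8, 49, 960) -> Output: (8, 49, 960)

Answer: (8, 49, 960)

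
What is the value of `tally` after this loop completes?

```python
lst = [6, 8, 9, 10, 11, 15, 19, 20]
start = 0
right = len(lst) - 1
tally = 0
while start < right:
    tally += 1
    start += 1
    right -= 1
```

Iterations until pointers meet (list length 8)
`tally` takes the values: 0 → 1 → 2 → 3 → 4

Answer: 4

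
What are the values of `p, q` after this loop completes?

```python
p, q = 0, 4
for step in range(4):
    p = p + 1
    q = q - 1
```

p goes 0→4, q goes 4→0
`p, q` takes the values: (0, 4) → (1, 4) → (1, 3) → (2, 3) → (2, 2) → (3, 2) → (3, 1) → (4, 1) → (4, 0)

Answer: 4, 0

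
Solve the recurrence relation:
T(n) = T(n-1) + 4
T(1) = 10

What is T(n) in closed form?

Unrolling: T(n) = T(1) + 4·(n-1) = 10 + 4(n-1) = 4n + 6.

Answer: T(n) = 4n + 6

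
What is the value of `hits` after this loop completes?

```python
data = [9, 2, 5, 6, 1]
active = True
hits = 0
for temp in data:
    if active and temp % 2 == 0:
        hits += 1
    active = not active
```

Count even values at even positions
`hits` takes the values: 0

Answer: 0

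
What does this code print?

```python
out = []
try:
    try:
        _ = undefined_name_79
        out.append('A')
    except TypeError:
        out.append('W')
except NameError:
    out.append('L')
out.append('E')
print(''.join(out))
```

Execution trace: 'L' (outer except NameError) → 'E' (after the try/except). Output: LE

Answer: LE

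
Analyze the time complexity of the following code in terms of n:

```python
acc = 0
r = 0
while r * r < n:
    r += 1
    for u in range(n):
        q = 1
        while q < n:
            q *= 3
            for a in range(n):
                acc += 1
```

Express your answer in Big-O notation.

Each loop level contributes: √n × n × log n × n. Multiplying the contributions gives O(n^2√n log n).

Answer: O(n^2√n log n)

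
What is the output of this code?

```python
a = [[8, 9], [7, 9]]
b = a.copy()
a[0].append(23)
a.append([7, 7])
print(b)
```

Key concept: shallow copy with nested lists.
Step by step:
`a = [[8, 9], [7, 9]]` → a = [[8, 9], [7, 9]]
`b = a.copy()` → b = [[8, 9], [7, 9]]
`a[0].append(23)` → a = [[8, 9, 23], [7, 9]]; b = [[8, 9, 23], [7, 9]]
`a.append([7, 7])` → a = [[8, 9, 23], [7, 9], [7, 7]]
`print(b)` → prints [[8, 9, 23], [7, 9]]

Answer: [[8, 9, 23], [7, 9]]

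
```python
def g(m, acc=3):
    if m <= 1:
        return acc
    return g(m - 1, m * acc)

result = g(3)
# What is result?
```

Accumulator trace (n, acc): (3, 3) -> (2, 9) -> (1, 18) -> return 18

Answer: 18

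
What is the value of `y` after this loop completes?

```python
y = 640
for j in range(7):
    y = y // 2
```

Halve 7 times: 640 // 2^7 = 5
`y` takes the values: 640 → 320 → 160 → 80 → 40 → 20 → 10 → 5

Answer: 5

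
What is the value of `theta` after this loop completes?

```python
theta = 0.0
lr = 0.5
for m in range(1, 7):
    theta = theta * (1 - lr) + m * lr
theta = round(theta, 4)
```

Moving average with lr=0.5
`theta` takes the values: 0.0 → 0.5 → 1.25 → 2.125 → 3.0625 → 4.03125 → 5.015625 → 5.0156

Answer: 5.0156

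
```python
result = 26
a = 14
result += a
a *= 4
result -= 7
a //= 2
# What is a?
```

Trace:
`result = 26` → result = 26
`a = 14` → a = 14
`result += a` → result = 40
`a *= 4` → a = 56
`result -= 7` → result = 33
`a //= 2` → a = 28
So a = 28

Answer: 28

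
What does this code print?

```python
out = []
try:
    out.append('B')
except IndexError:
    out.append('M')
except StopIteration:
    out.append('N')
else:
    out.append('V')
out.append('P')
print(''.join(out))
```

Execution trace: 'B' (try body, no exception) → 'V' (else) → 'P' (after the try/except). Output: BVP

Answer: BVP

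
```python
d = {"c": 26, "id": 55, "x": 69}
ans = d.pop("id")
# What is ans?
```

Trace:
`d = {"c": 26, "id": 55, "x": 69}` → d = {'c': 26, 'id': 55, 'x': 69}
`ans = d.pop("id")` → d = {'c': 26, 'x': 69}; ans = 55
So ans = 55

Answer: 55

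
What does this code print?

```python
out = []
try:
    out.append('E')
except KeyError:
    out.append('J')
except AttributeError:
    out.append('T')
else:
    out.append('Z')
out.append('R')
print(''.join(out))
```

Execution trace: 'E' (try body, no exception) → 'Z' (else) → 'R' (after the try/except). Output: EZR

Answer: EZR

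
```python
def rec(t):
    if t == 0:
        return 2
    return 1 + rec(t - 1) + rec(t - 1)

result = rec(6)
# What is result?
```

rec(t) = 1 + 2·rec(t-1), rec(0)=2. Closed form: (2+1)·2^6 - 1 = 191.

Answer: 191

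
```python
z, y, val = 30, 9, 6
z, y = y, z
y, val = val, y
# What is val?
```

Trace:
`z, y, val = 30, 9, 6` → z = 30; y = 9; val = 6
`z, y = y, z` → z = 9; y = 30
`y, val = val, y` → y = 6; val = 30
So val = 30

Answer: 30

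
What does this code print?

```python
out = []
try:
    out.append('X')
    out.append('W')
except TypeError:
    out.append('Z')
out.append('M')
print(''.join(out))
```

Execution trace: 'X' (try body) → 'W' (try body, no exception) → 'M' (after the try/except). Output: XWM

Answer: XWM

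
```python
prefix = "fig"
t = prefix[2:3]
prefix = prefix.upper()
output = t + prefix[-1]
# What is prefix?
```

Trace:
`prefix = "fig"` → prefix = 'fig'
`t = prefix[2:3]` → t = 'g'
`prefix = prefix.upper()` → prefix = 'FIG'
`output = t + prefix[-1]` → output = 'gG'
So prefix = 'FIG'

Answer: 'FIG'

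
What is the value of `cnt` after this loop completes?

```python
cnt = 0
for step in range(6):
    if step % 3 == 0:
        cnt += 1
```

Count numbers divisible by 3 in range(6)
`cnt` takes the values: 0 → 1 → 2

Answer: 2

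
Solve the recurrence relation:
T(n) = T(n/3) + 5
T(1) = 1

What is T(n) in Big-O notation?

Each step divides n by 3 and adds 5. After log_3(n) steps we reach T(1)=1. So T(n) = 5·log_3(n) + 1 = O(log n).

Answer: O(log n)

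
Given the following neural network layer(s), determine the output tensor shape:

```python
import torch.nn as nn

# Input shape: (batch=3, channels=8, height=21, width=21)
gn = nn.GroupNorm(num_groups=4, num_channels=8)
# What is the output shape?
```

Input: (3, 8, 21, 21) -> Output: (3, 8, 21, 21)

Answer: (3, 8, 21, 21)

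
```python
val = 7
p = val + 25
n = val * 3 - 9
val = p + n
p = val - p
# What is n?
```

Trace:
`val = 7` → val = 7
`p = val + 25` → p = 32
`n = val * 3 - 9` → n = 12
`val = p + n` → val = 44
`p = val - p` → p = 12
So n = 12

Answer: 12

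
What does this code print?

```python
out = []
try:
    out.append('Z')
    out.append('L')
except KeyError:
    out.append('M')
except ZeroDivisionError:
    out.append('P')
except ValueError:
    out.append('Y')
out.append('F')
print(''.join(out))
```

Execution trace: 'Z' (try body) → 'L' (try body, no exception) → 'F' (after the try/except). Output: ZLF

Answer: ZLF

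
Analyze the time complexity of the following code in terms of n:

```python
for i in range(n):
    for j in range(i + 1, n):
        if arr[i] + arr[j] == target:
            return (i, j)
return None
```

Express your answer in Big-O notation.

This is Two sum brute force. Time complexity: O(n²).

Answer: O(n²)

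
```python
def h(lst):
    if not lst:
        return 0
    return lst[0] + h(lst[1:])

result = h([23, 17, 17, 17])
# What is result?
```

23 + 17 + 17 + 17 + 0 = 74

Answer: 74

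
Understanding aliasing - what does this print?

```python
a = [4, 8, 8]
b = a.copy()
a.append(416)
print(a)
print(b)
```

Key concept: list.copy() creates independent copy.
Step by step:
`a = [4, 8, 8]` → a = [4, 8, 8]
`b = a.copy()` → b = [4, 8, 8]
`a.append(416)` → a = [4, 8, 8, 416]
`print(a)` → prints [4, 8, 8, 416]
`print(b)` → prints [4, 8, 8]

Answer:
[4, 8, 8, 416]
[4, 8, 8]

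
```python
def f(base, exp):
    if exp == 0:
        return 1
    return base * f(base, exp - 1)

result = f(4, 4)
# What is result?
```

f(4, 4) = 4 * 4 * 4 * 4 = 256

Answer: 256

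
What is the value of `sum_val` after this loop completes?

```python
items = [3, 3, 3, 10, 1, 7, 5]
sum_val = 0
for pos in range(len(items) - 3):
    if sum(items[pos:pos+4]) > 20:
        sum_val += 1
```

Count windows with sum > 20
`sum_val` takes the values: 0 → 1 → 2

Answer: 2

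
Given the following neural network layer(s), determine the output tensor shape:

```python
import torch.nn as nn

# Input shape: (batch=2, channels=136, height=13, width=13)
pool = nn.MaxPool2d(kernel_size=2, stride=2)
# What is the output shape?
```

Input: (2, 136, 13, 13) -> Output: (2, 136, 6, 6)

Answer: (2, 136, 6, 6)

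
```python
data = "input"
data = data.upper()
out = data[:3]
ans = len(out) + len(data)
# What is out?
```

Trace:
`data = "input"` → data = 'input'
`data = data.upper()` → data = 'INPUT'
`out = data[:3]` → out = 'INP'
`ans = len(out) + len(data)` → ans = 8
So out = 'INP'

Answer: 'INP'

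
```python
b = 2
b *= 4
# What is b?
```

Trace:
`b = 2` → b = 2
`b *= 4` → b = 8
So b = 8

Answer: 8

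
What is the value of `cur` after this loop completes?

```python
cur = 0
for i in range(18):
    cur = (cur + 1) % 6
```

Increment mod 6, 18 times = 0
`cur` takes the values: 0 → 1 → 2 → 3 → 4 → 5 → 0 → 1 → 2 → 3 → 4 → 5 → 0 → 1 → 2 → 3 → 4 → 5 → 0

Answer: 0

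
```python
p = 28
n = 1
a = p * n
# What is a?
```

Trace:
`p = 28` → p = 28
`n = 1` → n = 1
`a = p * n` → a = 28
So a = 28

Answer: 28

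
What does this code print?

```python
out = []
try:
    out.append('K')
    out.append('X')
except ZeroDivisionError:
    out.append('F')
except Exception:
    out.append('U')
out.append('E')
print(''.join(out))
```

Execution trace: 'K' (try body) → 'X' (try body, no exception) → 'E' (after the try/except). Output: KXE

Answer: KXE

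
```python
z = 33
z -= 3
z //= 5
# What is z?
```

Trace:
`z = 33` → z = 33
`z -= 3` → z = 30
`z //= 5` → z = 6
So z = 6

Answer: 6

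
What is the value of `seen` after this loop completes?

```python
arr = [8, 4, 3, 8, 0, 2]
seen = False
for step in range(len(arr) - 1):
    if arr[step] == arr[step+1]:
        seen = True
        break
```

Check consecutive duplicates in [8, 4, 3, 8, 0, 2]
`seen` takes the values: False

Answer: False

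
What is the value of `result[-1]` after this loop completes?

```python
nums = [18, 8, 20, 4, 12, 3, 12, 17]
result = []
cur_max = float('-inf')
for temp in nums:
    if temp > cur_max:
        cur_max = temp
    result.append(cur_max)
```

Running max ends at 20
`result` takes the values: [] → [18] → [18, 18] → [18, 18, 20] → [18, 18, 20, 20] → [18, 18, 20, 20, 20] → [18, 18, 20, 20, 20, 20] → [18, 18, 20, 20, 20, 20, 20] → [18, 18, 20, 20, 20, 20, 20, 20]
So `result[-1]` = 20

Answer: 20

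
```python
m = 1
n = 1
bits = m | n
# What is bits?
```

Trace:
`m = 1` → m = 1
`n = 1` → n = 1
`bits = m | n` → bits = 1
So bits = 1

Answer: 1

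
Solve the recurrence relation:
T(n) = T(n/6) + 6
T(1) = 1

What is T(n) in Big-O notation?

Each step divides n by 6 and adds 6. After log_6(n) steps we reach T(1)=1. So T(n) = 6·log_6(n) + 1 = O(log n).

Answer: O(log n)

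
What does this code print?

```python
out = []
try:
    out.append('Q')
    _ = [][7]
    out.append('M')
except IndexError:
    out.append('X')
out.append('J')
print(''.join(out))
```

Execution trace: 'Q' (try body) → 'X' (except IndexError) → 'J' (after the try/except). Output: QXJ

Answer: QXJ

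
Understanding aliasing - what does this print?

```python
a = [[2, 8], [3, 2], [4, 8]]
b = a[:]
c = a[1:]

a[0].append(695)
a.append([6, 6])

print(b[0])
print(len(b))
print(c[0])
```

Key concept: slice with nested mutation.
Step by step:
`a = [[2, 8], [3, 2], [4, 8]]` → a = [[2, 8], [3, 2], [4, 8]]
`b = a[:]` → b = [[2, 8], [3, 2], [4, 8]]
`c = a[1:]` → c = [[3, 2], [4, 8]]
`a[0].append(695)` → a = [[2, 8, 695], [3, 2], [4, 8]]; b = [[2, 8, 695], [3, 2], [4, 8]]
`a.append([6, 6])` → a = [[2, 8, 695], [3, 2], [4, 8], [6, 6]]
`print(b[0])` → prints [2, 8, 695]
`print(len(b))` → prints 3
`print(c[0])` → prints [3, 2]

Answer:
[2, 8, 695]
3
[3, 2]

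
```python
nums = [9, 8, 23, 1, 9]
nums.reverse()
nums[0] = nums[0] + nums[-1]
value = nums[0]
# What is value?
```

Trace:
`nums = [9, 8, 23, 1, 9]` → nums = [9, 8, 23, 1, 9]
`nums.reverse()` → nums = [9, 1, 23, 8, 9]
`nums[0] = nums[0] + nums[-1]` → nums = [18, 1, 23, 8, 9]
`value = nums[0]` → value = 18
So value = 18

Answer: 18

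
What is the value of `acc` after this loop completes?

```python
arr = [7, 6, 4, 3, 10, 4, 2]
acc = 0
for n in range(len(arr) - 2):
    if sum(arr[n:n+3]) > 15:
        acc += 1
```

Count windows with sum > 15
`acc` takes the values: 0 → 1 → 2 → 3 → 4

Answer: 4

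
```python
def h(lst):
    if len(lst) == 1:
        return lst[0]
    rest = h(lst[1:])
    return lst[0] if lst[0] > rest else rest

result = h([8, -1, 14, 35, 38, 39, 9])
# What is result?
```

Recursive max over [8, -1, 14, 35, 38, 39, 9] = 39

Answer: 39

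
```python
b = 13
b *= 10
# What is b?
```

Trace:
`b = 13` → b = 13
`b *= 10` → b = 130
So b = 130

Answer: 130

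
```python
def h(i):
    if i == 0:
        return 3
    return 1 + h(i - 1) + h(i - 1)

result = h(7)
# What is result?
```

h(i) = 1 + 2·h(i-1), h(0)=3. Closed form: (3+1)·2^7 - 1 = 511.

Answer: 511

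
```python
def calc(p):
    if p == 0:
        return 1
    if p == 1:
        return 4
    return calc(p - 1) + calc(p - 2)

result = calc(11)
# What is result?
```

Build up from base cases: calc(0)=1, calc(1)=4, calc(2)=5, calc(3)=9, calc(4)=14, calc(5)=23, calc(6)=37, ..., calc(11)=411

Answer: 411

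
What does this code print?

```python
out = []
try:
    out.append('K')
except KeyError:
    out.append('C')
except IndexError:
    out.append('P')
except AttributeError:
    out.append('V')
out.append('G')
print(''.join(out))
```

Execution trace: 'K' (try body, no exception) → 'G' (after the try/except). Output: KG

Answer: KG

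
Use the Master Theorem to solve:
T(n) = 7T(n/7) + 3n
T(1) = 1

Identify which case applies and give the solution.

a=7, b=7, f(n)=3n. log_7(7) = 1. Since c=1 = 1, Case 2 applies: T(n) = Θ(n^log_b(a) · log n) = O(n log n).

Answer: O(n log n) - Case 2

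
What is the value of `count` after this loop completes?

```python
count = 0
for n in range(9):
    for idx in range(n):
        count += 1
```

Triangle number: 0+1+2+...+8
`count` takes the values: 0 → 1 → 2 → 3 → 4 → 5 → 6 → 7 → 8 → 9 → 10 → 11 → 12 → 13 → 14 → 15 → 16 → 17 → 18 → 19 → 20 → 21 → 22 → 23 → 24 → 25 → 26 → 27 → 28 → 29 → 30 → 31 → 32 → 33 → 34 → 35 → 36

Answer: 36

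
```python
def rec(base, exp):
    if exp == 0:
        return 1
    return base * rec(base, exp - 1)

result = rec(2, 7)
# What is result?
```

rec(2, 7) = 2 * 2 * 2 * 2 * 2 * 2 * 2 = 128

Answer: 128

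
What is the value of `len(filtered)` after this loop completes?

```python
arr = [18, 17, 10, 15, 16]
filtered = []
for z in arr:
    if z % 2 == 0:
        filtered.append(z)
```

Count even numbers in [18, 17, 10, 15, 16]
`filtered` takes the values: [] → [18] → [18, 10] → [18, 10, 16]
So `len(filtered)` = 3

Answer: 3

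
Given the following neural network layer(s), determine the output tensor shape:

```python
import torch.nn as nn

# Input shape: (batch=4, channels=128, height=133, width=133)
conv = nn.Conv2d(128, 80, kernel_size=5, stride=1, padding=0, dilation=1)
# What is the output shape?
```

Input: (4, 128, 133, 133) -> Output: (4, 80, 129, 129)

Answer: (4, 80, 129, 129)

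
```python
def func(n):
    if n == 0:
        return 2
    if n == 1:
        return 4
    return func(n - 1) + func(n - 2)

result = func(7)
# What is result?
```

Build up from base cases: func(0)=2, func(1)=4, func(2)=6, func(3)=10, func(4)=16, func(5)=26, func(6)=42, ..., func(7)=68

Answer: 68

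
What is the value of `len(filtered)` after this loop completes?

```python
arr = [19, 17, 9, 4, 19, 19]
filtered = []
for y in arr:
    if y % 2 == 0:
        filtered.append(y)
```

Count even numbers in [19, 17, 9, 4, 19, 19]
`filtered` takes the values: [] → [4]
So `len(filtered)` = 1

Answer: 1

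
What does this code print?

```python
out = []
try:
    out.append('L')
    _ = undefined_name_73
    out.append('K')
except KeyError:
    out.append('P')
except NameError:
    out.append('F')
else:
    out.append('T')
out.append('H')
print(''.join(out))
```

Execution trace: 'L' (try body) → 'F' (except NameError) → 'H' (after the try/except). Output: LFH

Answer: LFH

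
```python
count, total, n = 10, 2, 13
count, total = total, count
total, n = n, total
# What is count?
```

Trace:
`count, total, n = 10, 2, 13` → count = 10; total = 2; n = 13
`count, total = total, count` → count = 2; total = 10
`total, n = n, total` → total = 13; n = 10
So count = 2

Answer: 2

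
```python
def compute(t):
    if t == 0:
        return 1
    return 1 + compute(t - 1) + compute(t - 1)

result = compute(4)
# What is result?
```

compute(t) = 1 + 2·compute(t-1), compute(0)=1. Closed form: (1+1)·2^4 - 1 = 31.

Answer: 31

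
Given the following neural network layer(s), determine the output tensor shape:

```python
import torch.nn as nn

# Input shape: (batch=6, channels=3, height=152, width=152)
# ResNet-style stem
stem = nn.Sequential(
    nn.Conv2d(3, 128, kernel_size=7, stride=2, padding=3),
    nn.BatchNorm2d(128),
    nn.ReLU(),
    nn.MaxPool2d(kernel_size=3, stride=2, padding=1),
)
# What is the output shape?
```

Input: (6, 3, 152, 152) -> after Conv2d 7x7 stride=2: (6, 128, 76, 76) -> Output: (6, 128, 38, 38)

Answer: (6, 128, 38, 38)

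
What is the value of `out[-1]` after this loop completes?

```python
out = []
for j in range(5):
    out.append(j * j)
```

Last element of squares 0 to 4
`out` takes the values: [] → [0] → [0, 1] → [0, 1, 4] → [0, 1, 4, 9] → [0, 1, 4, 9, 16]
So `out[-1]` = 16

Answer: 16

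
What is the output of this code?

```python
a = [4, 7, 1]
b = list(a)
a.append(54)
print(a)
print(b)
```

Key concept: list() constructor creates copy.
Step by step:
`a = [4, 7, 1]` → a = [4, 7, 1]
`b = list(a)` → b = [4, 7, 1]
`a.append(54)` → a = [4, 7, 1, 54]
`print(a)` → prints [4, 7, 1, 54]
`print(b)` → prints [4, 7, 1]

Answer:
[4, 7, 1, 54]
[4, 7, 1]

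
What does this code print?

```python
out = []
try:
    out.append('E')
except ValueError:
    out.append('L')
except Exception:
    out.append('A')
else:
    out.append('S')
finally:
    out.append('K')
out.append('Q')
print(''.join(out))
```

Execution trace: 'E' (try body, no exception) → 'S' (else) → 'K' (finally) → 'Q' (after the try/except). Output: ESKQ

Answer: ESKQ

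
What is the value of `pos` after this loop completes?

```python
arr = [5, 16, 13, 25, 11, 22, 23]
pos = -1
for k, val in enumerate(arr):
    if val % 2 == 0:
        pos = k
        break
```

First even number index in [5, 16, 13, 25, 11, 22, 23]
`pos` takes the values: -1 → 1

Answer: 1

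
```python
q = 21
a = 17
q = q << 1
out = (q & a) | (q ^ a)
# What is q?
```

Trace:
`q = 21` → q = 21
`a = 17` → a = 17
`q = q << 1` → q = 42
`out = (q & a) | (q ^ a)` → out = 59
So q = 42

Answer: 42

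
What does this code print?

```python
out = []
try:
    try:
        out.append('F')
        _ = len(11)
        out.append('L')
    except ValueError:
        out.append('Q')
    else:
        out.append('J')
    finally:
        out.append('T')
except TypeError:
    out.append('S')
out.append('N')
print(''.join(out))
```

Execution trace: 'F' (try body) → 'T' (finally) → 'S' (outer except TypeError) → 'N' (after the try/except). Output: FTSN

Answer: FTSN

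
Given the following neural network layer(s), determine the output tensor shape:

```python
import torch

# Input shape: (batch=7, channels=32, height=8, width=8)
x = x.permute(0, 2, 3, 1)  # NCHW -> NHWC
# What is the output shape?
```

Input: (7, 32, 8, 8) -> Output: (7, 8, 8, 32)

Answer: (7, 8, 8, 32)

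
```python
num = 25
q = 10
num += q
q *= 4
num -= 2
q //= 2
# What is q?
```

Trace:
`num = 25` → num = 25
`q = 10` → q = 10
`num += q` → num = 35
`q *= 4` → q = 40
`num -= 2` → num = 33
`q //= 2` → q = 20
So q = 20

Answer: 20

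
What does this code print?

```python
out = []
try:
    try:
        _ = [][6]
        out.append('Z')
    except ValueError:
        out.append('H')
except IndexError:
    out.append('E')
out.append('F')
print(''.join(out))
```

Execution trace: 'E' (outer except IndexError) → 'F' (after the try/except). Output: EF

Answer: EF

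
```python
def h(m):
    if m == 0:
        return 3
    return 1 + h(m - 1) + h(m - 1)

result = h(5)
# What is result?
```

h(m) = 1 + 2·h(m-1), h(0)=3. Closed form: (3+1)·2^5 - 1 = 127.

Answer: 127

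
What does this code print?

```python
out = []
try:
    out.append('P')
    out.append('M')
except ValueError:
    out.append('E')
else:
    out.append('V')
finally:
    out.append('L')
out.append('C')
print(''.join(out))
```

Execution trace: 'P' (try body) → 'M' (try body, no exception) → 'V' (else) → 'L' (finally) → 'C' (after the try/except). Output: PMVLC

Answer: PMVLC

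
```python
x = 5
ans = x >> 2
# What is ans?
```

Trace:
`x = 5` → x = 5
`ans = x >> 2` → ans = 1
So ans = 1

Answer: 1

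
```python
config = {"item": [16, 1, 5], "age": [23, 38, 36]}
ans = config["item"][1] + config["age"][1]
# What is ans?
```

Trace:
`config = {"item": [16, 1, 5], "age": [23, 38, 36]}` → config = {'item': [16, 1, 5], 'age': [23, 38, 36]}
`ans = config["item"][1] + config["age"][1]` → ans = 39
So ans = 39

Answer: 39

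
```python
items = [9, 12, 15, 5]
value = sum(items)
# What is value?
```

Trace:
`items = [9, 12, 15, 5]` → items = [9, 12, 15, 5]
`value = sum(items)` → value = 41
So value = 41

Answer: 41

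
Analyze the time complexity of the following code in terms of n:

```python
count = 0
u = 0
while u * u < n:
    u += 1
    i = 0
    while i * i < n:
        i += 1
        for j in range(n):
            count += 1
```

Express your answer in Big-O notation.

Each loop level contributes: √n × √n × n. Multiplying the contributions gives O(n^2).

Answer: O(n^2)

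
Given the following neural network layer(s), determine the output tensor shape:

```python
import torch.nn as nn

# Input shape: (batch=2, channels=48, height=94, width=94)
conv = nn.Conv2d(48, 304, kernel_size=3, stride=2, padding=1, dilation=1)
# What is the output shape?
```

Input: (2, 48, 94, 94) -> Output: (2, 304, 47, 47)

Answer: (2, 304, 47, 47)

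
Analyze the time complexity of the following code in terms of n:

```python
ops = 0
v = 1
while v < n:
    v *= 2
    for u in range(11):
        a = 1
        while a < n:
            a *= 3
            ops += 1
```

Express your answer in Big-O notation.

Each loop level contributes: log n × 1 × log n. Multiplying the contributions gives O(log² n).

Answer: O(log² n)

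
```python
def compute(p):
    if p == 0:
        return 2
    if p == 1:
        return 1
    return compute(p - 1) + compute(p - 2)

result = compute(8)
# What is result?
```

Build up from base cases: compute(0)=2, compute(1)=1, compute(2)=3, compute(3)=4, compute(4)=7, compute(5)=11, compute(6)=18, ..., compute(8)=47

Answer: 47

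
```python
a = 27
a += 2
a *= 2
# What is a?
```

Trace:
`a = 27` → a = 27
`a += 2` → a = 29
`a *= 2` → a = 58
So a = 58

Answer: 58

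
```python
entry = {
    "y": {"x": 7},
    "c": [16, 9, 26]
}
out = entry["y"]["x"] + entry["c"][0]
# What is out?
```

Trace:
`entry = { ...` → entry = {'y': {'x': 7}, 'c': [16, 9, 26]}
`out = entry["y"]["x"] + entry["c"][0]` → out = 23
So out = 23

Answer: 23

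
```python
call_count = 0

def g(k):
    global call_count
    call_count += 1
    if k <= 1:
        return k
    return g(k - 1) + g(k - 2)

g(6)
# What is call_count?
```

Calls(k) = 1 + Calls(k-1) + Calls(k-2); Calls(0)=Calls(1)=1. For k=6 this gives 25.

Answer: 25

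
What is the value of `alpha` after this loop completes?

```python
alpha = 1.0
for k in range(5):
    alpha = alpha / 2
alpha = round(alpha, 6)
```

Halving LR 5 times: 1 / 2^5
`alpha` takes the values: 1.0 → 0.5 → 0.25 → 0.125 → 0.0625 → 0.03125

Answer: 0.03125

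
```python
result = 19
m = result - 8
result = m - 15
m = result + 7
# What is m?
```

Trace:
`result = 19` → result = 19
`m = result - 8` → m = 11
`result = m - 15` → result = -4
`m = result + 7` → m = 3
So m = 3

Answer: 3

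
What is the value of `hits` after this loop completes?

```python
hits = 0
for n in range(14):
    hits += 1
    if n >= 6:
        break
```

Loop breaks when n reaches 6, hits is 7
`hits` takes the values: 0 → 1 → 2 → 3 → 4 → 5 → 6 → 7

Answer: 7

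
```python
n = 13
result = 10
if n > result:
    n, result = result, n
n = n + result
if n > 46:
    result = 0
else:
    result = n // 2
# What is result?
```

Trace:
`n = 13` → n = 13
`result = 10` → result = 10
`if n > result: ...` → n > result is True → n = 10; result = 13
`n = n + result` → n = 23
`if n > 46: ...` → n > 46 is False, take else branch → result = 11
So result = 11

Answer: 11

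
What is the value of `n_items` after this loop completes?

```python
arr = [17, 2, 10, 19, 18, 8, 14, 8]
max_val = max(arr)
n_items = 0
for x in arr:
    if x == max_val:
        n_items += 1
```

Count of max value 19 in [17, 2, 10, 19, 18, 8, 14, 8]
`n_items` takes the values: 0 → 1

Answer: 1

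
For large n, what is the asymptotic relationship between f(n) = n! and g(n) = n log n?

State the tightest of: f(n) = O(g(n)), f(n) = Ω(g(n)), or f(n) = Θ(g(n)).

n! vs n log n: f(n) = Ω(g(n)) but not O(g(n)) — n! grows strictly faster than n log n.

Answer: f(n) = Ω(g(n)) but not O(g(n)) — n! grows strictly faster than n log n.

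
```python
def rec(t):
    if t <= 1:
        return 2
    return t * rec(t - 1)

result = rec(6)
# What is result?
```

rec(6) = 6 * 5 * 4 * 3 * 2 * 2 = 1440

Answer: 1440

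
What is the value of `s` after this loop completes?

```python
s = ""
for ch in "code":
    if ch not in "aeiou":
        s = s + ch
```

Remove vowels from 'code'
`s` takes the values: "" → "c" → "cd"

Answer: "cd"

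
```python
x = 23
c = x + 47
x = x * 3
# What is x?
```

Trace:
`x = 23` → x = 23
`c = x + 47` → c = 70
`x = x * 3` → x = 69
So x = 69

Answer: 69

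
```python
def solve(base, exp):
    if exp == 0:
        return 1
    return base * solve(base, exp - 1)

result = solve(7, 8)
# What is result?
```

solve(7, 8) = 7 * 7 * 7 * 7 * 7 * 7 * 7 * 7 = 5764801

Answer: 5764801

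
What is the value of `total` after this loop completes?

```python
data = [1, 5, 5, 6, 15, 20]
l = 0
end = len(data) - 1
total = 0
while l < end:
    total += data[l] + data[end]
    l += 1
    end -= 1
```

Sum of pairs from ends
`total` takes the values: 0 → 21 → 41 → 52

Answer: 52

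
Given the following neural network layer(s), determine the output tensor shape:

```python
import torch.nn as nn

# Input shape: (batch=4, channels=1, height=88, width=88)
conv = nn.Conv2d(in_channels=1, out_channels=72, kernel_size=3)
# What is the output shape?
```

Input: (4, 1, 88, 88) -> Output: (4, 72, 86, 86)

Answer: (4, 72, 86, 86)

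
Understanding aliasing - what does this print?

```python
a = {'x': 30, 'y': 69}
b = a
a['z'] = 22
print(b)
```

Key concept: dict aliasing.
Step by step:
`a = {'x': 30, 'y': 69}` → a = {'x': 30, 'y': 69}
`b = a` → b = {'x': 30, 'y': 69} (same object as a)
`a['z'] = 22` → a = {'x': 30, 'y': 69, 'z': 22} (same object as b); b = {'x': 30, 'y': 69, 'z': 22} (same object as a)
`print(b)` → prints {'x': 30, 'y': 69, 'z': 22}

Answer: {'x': 30, 'y': 69, 'z': 22}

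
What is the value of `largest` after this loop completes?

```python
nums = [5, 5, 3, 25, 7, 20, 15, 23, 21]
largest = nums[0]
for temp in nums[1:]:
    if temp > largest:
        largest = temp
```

Maximum of [5, 5, 3, 25, 7, 20, 15, 23, 21]
`largest` takes the values: 5 → 25

Answer: 25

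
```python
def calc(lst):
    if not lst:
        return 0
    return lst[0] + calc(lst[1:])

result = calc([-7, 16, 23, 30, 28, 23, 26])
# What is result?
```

(-7) + 16 + 23 + 30 + 28 + 23 + 26 + 0 = 139

Answer: 139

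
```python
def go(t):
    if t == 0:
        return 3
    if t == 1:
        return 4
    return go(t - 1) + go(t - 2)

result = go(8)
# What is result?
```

Build up from base cases: go(0)=3, go(1)=4, go(2)=7, go(3)=11, go(4)=18, go(5)=29, go(6)=47, ..., go(8)=123

Answer: 123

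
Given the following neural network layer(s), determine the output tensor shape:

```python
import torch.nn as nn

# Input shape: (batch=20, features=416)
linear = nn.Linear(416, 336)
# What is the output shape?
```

Input: (20, 416) -> Output: (20, 336)

Answer: (20, 336)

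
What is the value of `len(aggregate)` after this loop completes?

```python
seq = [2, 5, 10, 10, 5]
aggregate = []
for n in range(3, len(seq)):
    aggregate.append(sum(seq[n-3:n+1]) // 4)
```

Number of 4-element averages
`aggregate` takes the values: [] → [6] → [6, 7]
So `len(aggregate)` = 2

Answer: 2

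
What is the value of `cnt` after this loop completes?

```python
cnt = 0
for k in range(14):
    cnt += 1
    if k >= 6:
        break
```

Loop breaks when k reaches 6, cnt is 7
`cnt` takes the values: 0 → 1 → 2 → 3 → 4 → 5 → 6 → 7

Answer: 7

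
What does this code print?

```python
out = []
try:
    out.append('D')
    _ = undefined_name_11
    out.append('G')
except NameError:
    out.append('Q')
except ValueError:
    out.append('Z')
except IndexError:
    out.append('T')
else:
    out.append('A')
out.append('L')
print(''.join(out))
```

Execution trace: 'D' (try body) → 'Q' (except NameError) → 'L' (after the try/except). Output: DQL

Answer: DQL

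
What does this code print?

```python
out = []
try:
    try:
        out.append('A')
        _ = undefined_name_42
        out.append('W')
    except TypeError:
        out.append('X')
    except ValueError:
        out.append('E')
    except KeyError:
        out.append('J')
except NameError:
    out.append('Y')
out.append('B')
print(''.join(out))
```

Execution trace: 'A' (try body) → 'Y' (outer except NameError) → 'B' (after the try/except). Output: AYB

Answer: AYB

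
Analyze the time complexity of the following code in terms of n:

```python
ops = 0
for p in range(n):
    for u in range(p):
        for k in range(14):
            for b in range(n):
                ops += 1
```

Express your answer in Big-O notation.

Each loop level contributes: n × n × 1 × n. Multiplying the contributions gives O(n^3).

Answer: O(n^3)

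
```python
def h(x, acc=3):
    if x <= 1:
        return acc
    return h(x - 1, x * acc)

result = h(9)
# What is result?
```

Accumulator trace (n, acc): (9, 3) -> (8, 27) -> (7, 216) -> (6, 1512) -> (5, 9072) -> (4, 45360) -> (3, 181440) -> (2, 544320) -> (1, 1088640) -> return 1088640

Answer: 1088640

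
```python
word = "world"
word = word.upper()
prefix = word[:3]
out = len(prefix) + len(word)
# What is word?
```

Trace:
`word = "world"` → word = 'world'
`word = word.upper()` → word = 'WORLD'
`prefix = word[:3]` → prefix = 'WOR'
`out = len(prefix) + len(word)` → out = 8
So word = 'WORLD'

Answer: 'WORLD'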